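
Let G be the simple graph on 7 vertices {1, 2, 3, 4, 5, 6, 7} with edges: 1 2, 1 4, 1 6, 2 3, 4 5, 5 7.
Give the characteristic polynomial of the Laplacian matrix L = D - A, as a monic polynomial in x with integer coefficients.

Each diagonal entry of L is the vertex degree and each off-diagonal entry is -1 where an edge is present, 0 otherwise; in the order [1, 2, 3, 4, 5, 6, 7] the diagonal is [3, 2, 1, 2, 2, 1, 1]. L has integer entries, so p(x) = det(xI - L) has integer coefficients. Expanding the determinant yields x^7 - 12x^6 + 54x^5 - 114x^4 + 115x^3 - 50x^2 + 7x. The constant term is 0 because L is singular (the all-ones vector lies in its kernel). The eigenvalues sum to 12, which equals trace(L) = 2|E|. The largest eigenvalue, 4.3342, is at most the vertex count 7.

x^7 - 12x^6 + 54x^5 - 114x^4 + 115x^3 - 50x^2 + 7x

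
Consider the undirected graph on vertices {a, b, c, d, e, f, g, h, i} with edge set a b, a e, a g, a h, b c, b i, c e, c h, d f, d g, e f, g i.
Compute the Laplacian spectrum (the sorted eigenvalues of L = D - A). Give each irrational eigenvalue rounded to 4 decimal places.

With the vertex order [a, b, c, d, e, f, g, h, i], the degrees are [4, 3, 3, 2, 3, 2, 3, 2, 2], giving D = diag(4, 3, 3, 2, 3, 2, 3, 2, 2) and L = D - A. The multiplicity of 0 as a Laplacian eigenvalue equals the number of connected components. The single zero eigenvalue shows the graph is connected. There is one zero in the spectrum, matching the 1 component.

[0, 0.8513, 1.1449, 2.0678, 3, 3, 3.5975, 4.3618, 5.9767]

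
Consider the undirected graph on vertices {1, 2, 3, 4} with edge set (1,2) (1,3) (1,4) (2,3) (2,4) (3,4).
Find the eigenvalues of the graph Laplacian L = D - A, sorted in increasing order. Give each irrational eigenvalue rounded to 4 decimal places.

[0, 4, 4, 4]

Each diagonal entry of L is the vertex degree and each off-diagonal entry is -1 where an edge is present, 0 otherwise; in the order [1, 2, 3, 4] the diagonal is [3, 3, 3, 3]. The multiplicity of 0 as a Laplacian eigenvalue equals the number of connected components. By the matrix-tree theorem the graph has (1/4) * product of the nonzero eigenvalues = 16 spanning trees. The largest eigenvalue, 4, is at most the vertex count 4.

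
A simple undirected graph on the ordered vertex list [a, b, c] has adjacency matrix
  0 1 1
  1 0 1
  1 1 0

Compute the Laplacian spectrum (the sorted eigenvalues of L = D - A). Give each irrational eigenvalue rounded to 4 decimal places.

Reading degrees in the order [a, b, c] gives [2, 2, 2]; set D = diag(2, 2, 2) and form L = D - A. L is symmetric positive semidefinite, so every eigenvalue is real and nonnegative. The eigenvalues sum to 6, which equals trace(L) = 2|E|. The largest eigenvalue, 3, is at most the vertex count 3.

[0, 3, 3]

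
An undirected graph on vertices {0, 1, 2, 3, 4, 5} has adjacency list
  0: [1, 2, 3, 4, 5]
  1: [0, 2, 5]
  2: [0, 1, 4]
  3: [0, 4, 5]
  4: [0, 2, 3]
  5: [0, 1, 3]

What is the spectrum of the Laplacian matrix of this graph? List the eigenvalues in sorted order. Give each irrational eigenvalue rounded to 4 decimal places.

[0, 2.3820, 2.3820, 4.6180, 4.6180, 6]

Reading degrees in the order [0, 1, 2, 3, 4, 5] gives [5, 3, 3, 3, 3, 3]; set D = diag(5, 3, 3, 3, 3, 3) and form L = D - A. The multiplicity of 0 as a Laplacian eigenvalue equals the number of connected components. The single zero eigenvalue shows the graph is connected. The eigenvalues sum to 20, which equals trace(L) = 2|E|.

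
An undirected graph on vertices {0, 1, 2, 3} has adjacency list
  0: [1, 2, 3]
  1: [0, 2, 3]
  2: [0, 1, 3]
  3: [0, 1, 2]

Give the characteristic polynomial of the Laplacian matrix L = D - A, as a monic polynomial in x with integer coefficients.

x^4 - 12x^3 + 48x^2 - 64x

Each diagonal entry of L is the vertex degree and each off-diagonal entry is -1 where an edge is present, 0 otherwise; in the order [0, 1, 2, 3] the diagonal is [3, 3, 3, 3]. Computing det(xI - L) by cofactor expansion (or equivalently via sum-over-permutations) gives x^4 - 12x^3 + 48x^2 - 64x. The constant term is 0 because L is singular (the all-ones vector lies in its kernel). By the matrix-tree theorem the graph has (1/4) * product of the nonzero eigenvalues = 16 spanning trees. The largest eigenvalue, 4, is at most the vertex count 4.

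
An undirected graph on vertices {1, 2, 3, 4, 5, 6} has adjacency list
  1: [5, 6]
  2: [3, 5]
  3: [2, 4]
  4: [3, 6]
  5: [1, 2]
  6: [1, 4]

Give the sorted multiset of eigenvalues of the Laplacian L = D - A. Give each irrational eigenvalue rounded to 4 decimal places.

Each diagonal entry of L is the vertex degree and each off-diagonal entry is -1 where an edge is present, 0 otherwise; in the order [1, 2, 3, 4, 5, 6] the diagonal is [2, 2, 2, 2, 2, 2]. The multiplicity of 0 as a Laplacian eigenvalue equals the number of connected components. The single zero eigenvalue shows the graph is connected.

[0, 1, 1, 3, 3, 4]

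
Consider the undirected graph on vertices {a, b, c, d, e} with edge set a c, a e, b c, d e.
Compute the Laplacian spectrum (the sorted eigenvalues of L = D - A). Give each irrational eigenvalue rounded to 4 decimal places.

Reading degrees in the order [a, b, c, d, e] gives [2, 1, 2, 1, 2]; set D = diag(2, 1, 2, 1, 2) and form L = D - A. The multiplicity of 0 as a Laplacian eigenvalue equals the number of connected components. The eigenvalues sum to 8, which equals trace(L) = 2|E|.

[0, 0.3820, 1.3820, 2.6180, 3.6180]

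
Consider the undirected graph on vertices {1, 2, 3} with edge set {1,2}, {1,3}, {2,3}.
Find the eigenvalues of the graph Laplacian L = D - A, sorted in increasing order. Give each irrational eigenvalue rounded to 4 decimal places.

[0, 3, 3]

With the vertex order [1, 2, 3], the degrees are [2, 2, 2], giving D = diag(2, 2, 2) and L = D - A. Since every row of L sums to 0, the all-ones vector is in the kernel and 0 is an eigenvalue. The eigenvalues sum to 6, which equals trace(L) = 2|E|. By the matrix-tree theorem the graph has (1/3) * product of the nonzero eigenvalues = 3 spanning trees.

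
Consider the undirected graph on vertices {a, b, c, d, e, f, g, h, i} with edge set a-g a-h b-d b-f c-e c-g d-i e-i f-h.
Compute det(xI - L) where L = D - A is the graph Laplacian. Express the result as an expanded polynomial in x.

x^9 - 18x^8 + 135x^7 - 546x^6 + 1287x^5 - 1782x^4 + 1386x^3 - 540x^2 + 81x

Each diagonal entry of L is the vertex degree and each off-diagonal entry is -1 where an edge is present, 0 otherwise; in the order [a, b, c, d, e, f, g, h, i] the diagonal is [2, 2, 2, 2, 2, 2, 2, 2, 2]. L has integer entries, so p(x) = det(xI - L) has integer coefficients. Expanding the determinant yields x^9 - 18x^8 + 135x^7 - 546x^6 + 1287x^5 - 1782x^4 + 1386x^3 - 540x^2 + 81x. Since p(0) = det(-L) = 0, x divides p(x). The eigenvalues sum to 18, which equals trace(L) = 2|E|. The largest eigenvalue, 3.8794, is at most the vertex count 9.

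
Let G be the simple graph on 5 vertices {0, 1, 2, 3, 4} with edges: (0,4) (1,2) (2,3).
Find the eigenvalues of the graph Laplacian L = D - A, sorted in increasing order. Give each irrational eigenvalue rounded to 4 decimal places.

Each diagonal entry of L is the vertex degree and each off-diagonal entry is -1 where an edge is present, 0 otherwise; in the order [0, 1, 2, 3, 4] the diagonal is [1, 1, 2, 1, 1]. Since every row of L sums to 0, the all-ones vector is in the kernel and 0 is an eigenvalue. The 2 zero eigenvalues correspond to the 2 connected components. There are 2 zeros in the spectrum, matching the 2 components.

[0, 0, 1, 2, 3]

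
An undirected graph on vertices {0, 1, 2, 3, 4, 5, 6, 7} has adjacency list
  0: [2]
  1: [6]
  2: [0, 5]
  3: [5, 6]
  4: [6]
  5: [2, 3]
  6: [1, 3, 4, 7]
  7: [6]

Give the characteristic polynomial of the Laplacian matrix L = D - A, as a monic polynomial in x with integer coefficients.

Each diagonal entry of L is the vertex degree and each off-diagonal entry is -1 where an edge is present, 0 otherwise; in the order [0, 1, 2, 3, 4, 5, 6, 7] the diagonal is [1, 1, 2, 2, 1, 2, 4, 1]. L has integer entries, so p(x) = det(xI - L) has integer coefficients. Expanding the determinant yields x^8 - 14x^7 + 75x^6 - 198x^5 + 277x^4 - 204x^3 + 71x^2 - 8x. Since p(0) = det(-L) = 0, x divides p(x). By the matrix-tree theorem the graph has (1/8) * product of the nonzero eigenvalues = 1 spanning tree.

x^8 - 14x^7 + 75x^6 - 198x^5 + 277x^4 - 204x^3 + 71x^2 - 8x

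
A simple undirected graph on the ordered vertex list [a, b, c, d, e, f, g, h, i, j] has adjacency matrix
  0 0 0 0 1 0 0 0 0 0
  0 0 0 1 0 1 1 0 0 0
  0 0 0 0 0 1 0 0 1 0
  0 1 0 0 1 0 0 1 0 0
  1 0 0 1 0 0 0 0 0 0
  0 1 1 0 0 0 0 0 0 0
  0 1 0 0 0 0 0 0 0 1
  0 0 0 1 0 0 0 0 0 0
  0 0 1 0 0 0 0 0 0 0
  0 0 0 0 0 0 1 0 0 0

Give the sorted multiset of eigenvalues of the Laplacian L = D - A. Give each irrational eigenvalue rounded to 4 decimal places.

[0, 0.1859, 0.2989, 0.6329, 1.1826, 2, 2.3183, 3.0437, 3.5861, 4.7517]

Each diagonal entry of L is the vertex degree and each off-diagonal entry is -1 where an edge is present, 0 otherwise; in the order [a, b, c, d, e, f, g, h, i, j] the diagonal is [1, 3, 2, 3, 2, 2, 2, 1, 1, 1]. The multiplicity of 0 as a Laplacian eigenvalue equals the number of connected components. The single zero eigenvalue shows the graph is connected.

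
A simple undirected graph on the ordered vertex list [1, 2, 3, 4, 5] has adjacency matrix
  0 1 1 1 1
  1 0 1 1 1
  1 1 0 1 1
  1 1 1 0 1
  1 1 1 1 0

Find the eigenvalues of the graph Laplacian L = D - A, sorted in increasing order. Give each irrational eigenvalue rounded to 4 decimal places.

With the vertex order [1, 2, 3, 4, 5], the degrees are [4, 4, 4, 4, 4], giving D = diag(4, 4, 4, 4, 4) and L = D - A. L is symmetric positive semidefinite, so every eigenvalue is real and nonnegative. The single zero eigenvalue shows the graph is connected. There is one zero in the spectrum, matching the 1 component.

[0, 5, 5, 5, 5]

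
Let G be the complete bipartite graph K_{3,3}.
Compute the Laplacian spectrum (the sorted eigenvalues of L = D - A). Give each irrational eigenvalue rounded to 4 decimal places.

[0, 3, 3, 3, 3, 6]

The graph has 6 vertices and degree multiset [3, 3, 3, 3, 3, 3]; D is the diagonal matrix of degrees and L = D - A. L is symmetric positive semidefinite, so every eigenvalue is real and nonnegative. The single zero eigenvalue shows the graph is connected.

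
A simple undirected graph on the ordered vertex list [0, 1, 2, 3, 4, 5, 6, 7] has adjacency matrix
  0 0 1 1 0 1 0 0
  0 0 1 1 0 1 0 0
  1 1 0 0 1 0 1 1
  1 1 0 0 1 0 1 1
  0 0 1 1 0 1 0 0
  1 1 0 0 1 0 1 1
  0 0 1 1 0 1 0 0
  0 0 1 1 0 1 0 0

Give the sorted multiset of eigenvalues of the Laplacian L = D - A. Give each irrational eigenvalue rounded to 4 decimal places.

[0, 3, 3, 3, 3, 5, 5, 8]

Reading degrees in the order [0, 1, 2, 3, 4, 5, 6, 7] gives [3, 3, 5, 5, 3, 5, 3, 3]; set D = diag(3, 3, 5, 5, 3, 5, 3, 3) and form L = D - A. Since every row of L sums to 0, the all-ones vector is in the kernel and 0 is an eigenvalue.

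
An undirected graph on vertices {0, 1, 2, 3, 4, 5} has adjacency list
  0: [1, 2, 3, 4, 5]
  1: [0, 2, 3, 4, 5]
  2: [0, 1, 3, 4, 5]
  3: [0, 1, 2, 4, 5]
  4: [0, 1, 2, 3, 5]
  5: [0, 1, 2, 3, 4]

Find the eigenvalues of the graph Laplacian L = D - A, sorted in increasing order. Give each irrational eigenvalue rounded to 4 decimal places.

Each diagonal entry of L is the vertex degree and each off-diagonal entry is -1 where an edge is present, 0 otherwise; in the order [0, 1, 2, 3, 4, 5] the diagonal is [5, 5, 5, 5, 5, 5]. The multiplicity of 0 as a Laplacian eigenvalue equals the number of connected components. The eigenvalues sum to 30, which equals trace(L) = 2|E|.

[0, 6, 6, 6, 6, 6]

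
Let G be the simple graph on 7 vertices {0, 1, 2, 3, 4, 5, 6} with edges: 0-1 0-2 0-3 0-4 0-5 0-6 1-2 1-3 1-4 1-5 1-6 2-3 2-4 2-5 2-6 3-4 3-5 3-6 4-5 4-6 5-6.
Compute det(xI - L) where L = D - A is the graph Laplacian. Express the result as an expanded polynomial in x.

Each diagonal entry of L is the vertex degree and each off-diagonal entry is -1 where an edge is present, 0 otherwise; in the order [0, 1, 2, 3, 4, 5, 6] the diagonal is [6, 6, 6, 6, 6, 6, 6]. L has integer entries, so p(x) = det(xI - L) has integer coefficients. Expanding the determinant yields x^7 - 42x^6 + 735x^5 - 6860x^4 + 36015x^3 - 100842x^2 + 117649x. Since p(0) = det(-L) = 0, x divides p(x). By the matrix-tree theorem the graph has (1/7) * product of the nonzero eigenvalues = 16807 spanning trees.

x^7 - 42x^6 + 735x^5 - 6860x^4 + 36015x^3 - 100842x^2 + 117649x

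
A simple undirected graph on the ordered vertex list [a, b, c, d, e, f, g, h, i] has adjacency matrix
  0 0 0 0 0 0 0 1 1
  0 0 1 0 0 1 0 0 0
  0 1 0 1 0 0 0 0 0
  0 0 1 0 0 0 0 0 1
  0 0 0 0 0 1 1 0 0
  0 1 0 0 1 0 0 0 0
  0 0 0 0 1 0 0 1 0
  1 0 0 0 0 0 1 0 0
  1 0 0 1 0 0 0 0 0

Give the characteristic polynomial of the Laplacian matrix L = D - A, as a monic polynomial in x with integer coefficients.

x^9 - 18x^8 + 135x^7 - 546x^6 + 1287x^5 - 1782x^4 + 1386x^3 - 540x^2 + 81x

With the vertex order [a, b, c, d, e, f, g, h, i], the degrees are [2, 2, 2, 2, 2, 2, 2, 2, 2], giving D = diag(2, 2, 2, 2, 2, 2, 2, 2, 2) and L = D - A. Computing det(xI - L) by cofactor expansion (or equivalently via sum-over-permutations) gives x^9 - 18x^8 + 135x^7 - 546x^6 + 1287x^5 - 1782x^4 + 1386x^3 - 540x^2 + 81x. Since p(0) = det(-L) = 0, x divides p(x). The largest eigenvalue, 3.8794, is at most the vertex count 9.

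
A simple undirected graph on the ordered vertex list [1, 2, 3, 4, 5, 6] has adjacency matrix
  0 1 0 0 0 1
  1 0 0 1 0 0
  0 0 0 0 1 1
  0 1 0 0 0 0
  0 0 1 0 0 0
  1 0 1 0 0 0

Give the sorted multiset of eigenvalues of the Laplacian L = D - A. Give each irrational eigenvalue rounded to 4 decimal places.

Each diagonal entry of L is the vertex degree and each off-diagonal entry is -1 where an edge is present, 0 otherwise; in the order [1, 2, 3, 4, 5, 6] the diagonal is [2, 2, 2, 1, 1, 2]. Since every row of L sums to 0, the all-ones vector is in the kernel and 0 is an eigenvalue. The single zero eigenvalue shows the graph is connected.

[0, 0.2679, 1, 2, 3, 3.7321]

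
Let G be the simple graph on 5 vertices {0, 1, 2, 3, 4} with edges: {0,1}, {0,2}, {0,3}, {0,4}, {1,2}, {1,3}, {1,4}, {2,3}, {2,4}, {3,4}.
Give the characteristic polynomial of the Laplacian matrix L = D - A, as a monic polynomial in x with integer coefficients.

x^5 - 20x^4 + 150x^3 - 500x^2 + 625x

Each diagonal entry of L is the vertex degree and each off-diagonal entry is -1 where an edge is present, 0 otherwise; in the order [0, 1, 2, 3, 4] the diagonal is [4, 4, 4, 4, 4]. L has integer entries, so p(x) = det(xI - L) has integer coefficients. Expanding the determinant yields x^5 - 20x^4 + 150x^3 - 500x^2 + 625x. The constant term is 0 because L is singular (the all-ones vector lies in its kernel). By the matrix-tree theorem the graph has (1/5) * product of the nonzero eigenvalues = 125 spanning trees.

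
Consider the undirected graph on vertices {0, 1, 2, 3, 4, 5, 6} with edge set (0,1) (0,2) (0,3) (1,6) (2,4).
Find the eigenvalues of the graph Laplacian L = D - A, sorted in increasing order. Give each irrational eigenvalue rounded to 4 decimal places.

[0, 0, 0.3820, 0.6972, 2, 2.6180, 4.3028]

With the vertex order [0, 1, 2, 3, 4, 5, 6], the degrees are [3, 2, 2, 1, 1, 0, 1], giving D = diag(3, 2, 2, 1, 1, 0, 1) and L = D - A. Diagonalising L (or applying a numerical eigensolver to the 7x7 matrix) gives the spectrum above. The 2 zero eigenvalues correspond to the 2 connected components.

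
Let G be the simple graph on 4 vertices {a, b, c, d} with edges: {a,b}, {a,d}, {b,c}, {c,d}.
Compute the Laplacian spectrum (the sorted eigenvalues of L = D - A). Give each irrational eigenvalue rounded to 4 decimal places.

Reading degrees in the order [a, b, c, d] gives [2, 2, 2, 2]; set D = diag(2, 2, 2, 2) and form L = D - A. Diagonalising L (or applying a numerical eigensolver to the 4x4 matrix) gives the spectrum above. The largest eigenvalue, 4, is at most the vertex count 4.

[0, 2, 2, 4]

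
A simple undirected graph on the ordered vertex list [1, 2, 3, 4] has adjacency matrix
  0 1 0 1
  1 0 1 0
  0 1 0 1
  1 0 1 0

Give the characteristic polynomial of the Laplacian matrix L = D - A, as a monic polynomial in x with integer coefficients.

x^4 - 8x^3 + 20x^2 - 16x

Reading degrees in the order [1, 2, 3, 4] gives [2, 2, 2, 2]; set D = diag(2, 2, 2, 2) and form L = D - A. L has integer entries, so p(x) = det(xI - L) has integer coefficients. Expanding the determinant yields x^4 - 8x^3 + 20x^2 - 16x. The coefficient of x^3 equals -trace(L) = -8, matching the sum of degrees. There is one zero in the spectrum, matching the 1 component.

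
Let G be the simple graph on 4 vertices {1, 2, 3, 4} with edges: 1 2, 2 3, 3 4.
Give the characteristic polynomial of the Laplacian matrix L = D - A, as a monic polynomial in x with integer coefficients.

Reading degrees in the order [1, 2, 3, 4] gives [1, 2, 2, 1]; set D = diag(1, 2, 2, 1) and form L = D - A. Computing det(xI - L) by cofactor expansion (or equivalently via sum-over-permutations) gives x^4 - 6x^3 + 10x^2 - 4x. The constant term is 0 because L is singular (the all-ones vector lies in its kernel). There is one zero in the spectrum, matching the 1 component. The largest eigenvalue, 3.4142, is at most the vertex count 4.

x^4 - 6x^3 + 10x^2 - 4x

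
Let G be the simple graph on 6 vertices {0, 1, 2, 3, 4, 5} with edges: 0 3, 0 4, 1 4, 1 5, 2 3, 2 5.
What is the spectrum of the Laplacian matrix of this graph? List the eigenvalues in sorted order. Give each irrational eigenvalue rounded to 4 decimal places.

[0, 1, 1, 3, 3, 4]

With the vertex order [0, 1, 2, 3, 4, 5], the degrees are [2, 2, 2, 2, 2, 2], giving D = diag(2, 2, 2, 2, 2, 2) and L = D - A. Diagonalising L (or applying a numerical eigensolver to the 6x6 matrix) gives the spectrum above. The single zero eigenvalue shows the graph is connected. By the matrix-tree theorem the graph has (1/6) * product of the nonzero eigenvalues = 6 spanning trees. The eigenvalues sum to 12, which equals trace(L) = 2|E|.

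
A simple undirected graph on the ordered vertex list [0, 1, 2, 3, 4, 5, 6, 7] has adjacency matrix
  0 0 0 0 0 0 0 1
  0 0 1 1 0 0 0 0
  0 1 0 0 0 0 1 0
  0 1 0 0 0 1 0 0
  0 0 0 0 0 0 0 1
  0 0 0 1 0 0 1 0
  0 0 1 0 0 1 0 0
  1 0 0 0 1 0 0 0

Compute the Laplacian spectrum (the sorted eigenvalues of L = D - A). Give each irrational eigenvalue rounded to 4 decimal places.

Reading degrees in the order [0, 1, 2, 3, 4, 5, 6, 7] gives [1, 2, 2, 2, 1, 2, 2, 2]; set D = diag(1, 2, 2, 2, 1, 2, 2, 2) and form L = D - A. Diagonalising L (or applying a numerical eigensolver to the 8x8 matrix) gives the spectrum above. The 2 zero eigenvalues correspond to the 2 connected components. There are 2 zeros in the spectrum, matching the 2 components.

[0, 0, 1, 1.3820, 1.3820, 3, 3.6180, 3.6180]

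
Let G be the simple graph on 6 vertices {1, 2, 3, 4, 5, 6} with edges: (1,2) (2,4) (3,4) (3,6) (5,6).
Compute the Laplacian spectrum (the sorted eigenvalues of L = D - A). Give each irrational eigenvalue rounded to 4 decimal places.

[0, 0.2679, 1, 2, 3, 3.7321]

Reading degrees in the order [1, 2, 3, 4, 5, 6] gives [1, 2, 2, 2, 1, 2]; set D = diag(1, 2, 2, 2, 1, 2) and form L = D - A. Diagonalising L (or applying a numerical eigensolver to the 6x6 matrix) gives the spectrum above. The largest eigenvalue, 3.7321, is at most the vertex count 6.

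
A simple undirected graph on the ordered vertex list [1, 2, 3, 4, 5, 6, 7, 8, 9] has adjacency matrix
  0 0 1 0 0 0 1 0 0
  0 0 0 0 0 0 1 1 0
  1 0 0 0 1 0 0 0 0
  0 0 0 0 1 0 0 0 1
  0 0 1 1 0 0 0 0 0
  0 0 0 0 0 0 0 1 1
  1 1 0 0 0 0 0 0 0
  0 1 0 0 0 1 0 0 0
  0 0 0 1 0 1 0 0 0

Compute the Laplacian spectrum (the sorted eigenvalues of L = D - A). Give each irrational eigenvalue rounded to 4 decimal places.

[0, 0.4679, 0.4679, 1.6527, 1.6527, 3, 3, 3.8794, 3.8794]

Reading degrees in the order [1, 2, 3, 4, 5, 6, 7, 8, 9] gives [2, 2, 2, 2, 2, 2, 2, 2, 2]; set D = diag(2, 2, 2, 2, 2, 2, 2, 2, 2) and form L = D - A. L is symmetric positive semidefinite, so every eigenvalue is real and nonnegative.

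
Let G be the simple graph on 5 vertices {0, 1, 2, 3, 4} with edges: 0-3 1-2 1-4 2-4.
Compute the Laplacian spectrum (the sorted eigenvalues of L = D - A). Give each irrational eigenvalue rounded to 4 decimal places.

Reading degrees in the order [0, 1, 2, 3, 4] gives [1, 2, 2, 1, 2]; set D = diag(1, 2, 2, 1, 2) and form L = D - A. The multiplicity of 0 as a Laplacian eigenvalue equals the number of connected components. The 2 zero eigenvalues correspond to the 2 connected components. The largest eigenvalue, 3, is at most the vertex count 5. The eigenvalues sum to 8, which equals trace(L) = 2|E|.

[0, 0, 2, 3, 3]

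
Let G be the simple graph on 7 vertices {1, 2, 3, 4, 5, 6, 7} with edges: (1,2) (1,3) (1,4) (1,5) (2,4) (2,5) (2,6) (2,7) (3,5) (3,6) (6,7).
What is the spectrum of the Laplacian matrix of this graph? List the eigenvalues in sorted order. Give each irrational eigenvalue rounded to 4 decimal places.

Each diagonal entry of L is the vertex degree and each off-diagonal entry is -1 where an edge is present, 0 otherwise; in the order [1, 2, 3, 4, 5, 6, 7] the diagonal is [4, 5, 3, 2, 3, 3, 2]. Since every row of L sums to 0, the all-ones vector is in the kernel and 0 is an eigenvalue. The single zero eigenvalue shows the graph is connected. The largest eigenvalue, 6.3060, is at most the vertex count 7.

[0, 1.4080, 1.9015, 3.2190, 4.2147, 4.9508, 6.3060]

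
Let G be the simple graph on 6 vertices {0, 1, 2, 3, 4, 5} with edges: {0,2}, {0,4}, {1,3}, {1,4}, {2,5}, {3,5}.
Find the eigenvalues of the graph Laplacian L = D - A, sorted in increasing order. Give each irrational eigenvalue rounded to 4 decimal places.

[0, 1, 1, 3, 3, 4]

Each diagonal entry of L is the vertex degree and each off-diagonal entry is -1 where an edge is present, 0 otherwise; in the order [0, 1, 2, 3, 4, 5] the diagonal is [2, 2, 2, 2, 2, 2]. Diagonalising L (or applying a numerical eigensolver to the 6x6 matrix) gives the spectrum above. The single zero eigenvalue shows the graph is connected. The largest eigenvalue, 4, is at most the vertex count 6. The eigenvalues sum to 12, which equals trace(L) = 2|E|.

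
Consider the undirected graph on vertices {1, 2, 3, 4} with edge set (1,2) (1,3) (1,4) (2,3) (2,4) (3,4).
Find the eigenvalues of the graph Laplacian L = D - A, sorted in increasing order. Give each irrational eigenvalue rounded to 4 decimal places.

[0, 4, 4, 4]

Each diagonal entry of L is the vertex degree and each off-diagonal entry is -1 where an edge is present, 0 otherwise; in the order [1, 2, 3, 4] the diagonal is [3, 3, 3, 3]. L is symmetric positive semidefinite, so every eigenvalue is real and nonnegative. There is one zero in the spectrum, matching the 1 component. The largest eigenvalue, 4, is at most the vertex count 4.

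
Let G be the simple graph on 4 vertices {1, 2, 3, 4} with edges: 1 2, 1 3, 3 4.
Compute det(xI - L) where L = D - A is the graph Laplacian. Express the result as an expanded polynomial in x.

Each diagonal entry of L is the vertex degree and each off-diagonal entry is -1 where an edge is present, 0 otherwise; in the order [1, 2, 3, 4] the diagonal is [2, 1, 2, 1]. Computing det(xI - L) by cofactor expansion (or equivalently via sum-over-permutations) gives x^4 - 6x^3 + 10x^2 - 4x. Since p(0) = det(-L) = 0, x divides p(x). The largest eigenvalue, 3.4142, is at most the vertex count 4. By the matrix-tree theorem the graph has (1/4) * product of the nonzero eigenvalues = 1 spanning tree.

x^4 - 6x^3 + 10x^2 - 4x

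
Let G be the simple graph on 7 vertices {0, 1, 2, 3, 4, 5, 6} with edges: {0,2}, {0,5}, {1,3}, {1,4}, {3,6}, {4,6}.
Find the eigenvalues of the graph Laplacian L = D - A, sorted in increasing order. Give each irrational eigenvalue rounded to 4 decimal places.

Each diagonal entry of L is the vertex degree and each off-diagonal entry is -1 where an edge is present, 0 otherwise; in the order [0, 1, 2, 3, 4, 5, 6] the diagonal is [2, 2, 1, 2, 2, 1, 2]. The multiplicity of 0 as a Laplacian eigenvalue equals the number of connected components. The 2 zero eigenvalues correspond to the 2 connected components.

[0, 0, 1, 2, 2, 3, 4]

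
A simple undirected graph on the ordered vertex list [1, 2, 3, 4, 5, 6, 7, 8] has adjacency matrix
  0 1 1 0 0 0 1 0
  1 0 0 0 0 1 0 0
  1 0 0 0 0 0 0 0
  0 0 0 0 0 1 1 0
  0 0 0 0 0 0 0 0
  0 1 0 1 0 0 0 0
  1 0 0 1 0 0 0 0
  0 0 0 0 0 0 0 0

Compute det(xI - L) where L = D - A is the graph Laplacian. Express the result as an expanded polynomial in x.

x^8 - 12x^7 + 53x^6 - 106x^5 + 95x^4 - 30x^3

With the vertex order [1, 2, 3, 4, 5, 6, 7, 8], the degrees are [3, 2, 1, 2, 0, 2, 2, 0], giving D = diag(3, 2, 1, 2, 0, 2, 2, 0) and L = D - A. Computing det(xI - L) by cofactor expansion (or equivalently via sum-over-permutations) gives x^8 - 12x^7 + 53x^6 - 106x^5 + 95x^4 - 30x^3. The constant term is 0 because L is singular (the all-ones vector lies in its kernel). The eigenvalues sum to 12, which equals trace(L) = 2|E|. There are 3 zeros in the spectrum, matching the 3 components.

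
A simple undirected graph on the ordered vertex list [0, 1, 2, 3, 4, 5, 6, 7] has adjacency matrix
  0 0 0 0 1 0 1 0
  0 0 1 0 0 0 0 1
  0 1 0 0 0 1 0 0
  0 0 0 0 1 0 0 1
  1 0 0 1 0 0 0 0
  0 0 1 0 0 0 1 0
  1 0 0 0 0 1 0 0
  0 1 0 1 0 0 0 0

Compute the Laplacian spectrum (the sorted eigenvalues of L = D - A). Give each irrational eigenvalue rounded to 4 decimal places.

[0, 0.5858, 0.5858, 2, 2, 3.4142, 3.4142, 4]

With the vertex order [0, 1, 2, 3, 4, 5, 6, 7], the degrees are [2, 2, 2, 2, 2, 2, 2, 2], giving D = diag(2, 2, 2, 2, 2, 2, 2, 2) and L = D - A. L is symmetric positive semidefinite, so every eigenvalue is real and nonnegative. By the matrix-tree theorem the graph has (1/8) * product of the nonzero eigenvalues = 8 spanning trees.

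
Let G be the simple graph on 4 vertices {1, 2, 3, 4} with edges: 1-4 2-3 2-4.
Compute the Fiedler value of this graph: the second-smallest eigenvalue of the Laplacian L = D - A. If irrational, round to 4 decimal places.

0.5858

Each diagonal entry of L is the vertex degree and each off-diagonal entry is -1 where an edge is present, 0 otherwise; in the order [1, 2, 3, 4] the diagonal is [1, 2, 1, 2]. The sorted Laplacian eigenvalues are [0, 0.5858, 2, 3.4142]; the algebraic connectivity is the second entry, 0.5858. The largest eigenvalue, 3.4142, is at most the vertex count 4. By the matrix-tree theorem the graph has (1/4) * product of the nonzero eigenvalues = 1 spanning tree.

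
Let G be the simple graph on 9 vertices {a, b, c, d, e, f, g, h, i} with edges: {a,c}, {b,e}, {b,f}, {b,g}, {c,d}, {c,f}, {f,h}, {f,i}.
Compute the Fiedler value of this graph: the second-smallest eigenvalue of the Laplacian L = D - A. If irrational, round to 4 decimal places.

With the vertex order [a, b, c, d, e, f, g, h, i], the degrees are [1, 3, 3, 1, 1, 4, 1, 1, 1], giving D = diag(1, 3, 3, 1, 1, 4, 1, 1, 1) and L = D - A. The sorted Laplacian eigenvalues are [0, 0.2679, 0.5505, 1, 1, 1, 3, 3.7321, 5.4495]; the algebraic connectivity is the second entry, 0.2679. There is one zero in the spectrum, matching the 1 component.

0.2679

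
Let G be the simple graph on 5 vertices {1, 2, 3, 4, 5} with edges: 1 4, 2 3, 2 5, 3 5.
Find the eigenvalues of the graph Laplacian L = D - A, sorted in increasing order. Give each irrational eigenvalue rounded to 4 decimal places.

[0, 0, 2, 3, 3]

With the vertex order [1, 2, 3, 4, 5], the degrees are [1, 2, 2, 1, 2], giving D = diag(1, 2, 2, 1, 2) and L = D - A. Since every row of L sums to 0, the all-ones vector is in the kernel and 0 is an eigenvalue. The 2 zero eigenvalues correspond to the 2 connected components. The largest eigenvalue, 3, is at most the vertex count 5. There are 2 zeros in the spectrum, matching the 2 components.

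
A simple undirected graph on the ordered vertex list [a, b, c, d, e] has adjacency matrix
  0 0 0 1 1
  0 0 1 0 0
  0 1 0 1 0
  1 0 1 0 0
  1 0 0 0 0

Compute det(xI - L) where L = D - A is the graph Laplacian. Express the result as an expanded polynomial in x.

Each diagonal entry of L is the vertex degree and each off-diagonal entry is -1 where an edge is present, 0 otherwise; in the order [a, b, c, d, e] the diagonal is [2, 1, 2, 2, 1]. L has integer entries, so p(x) = det(xI - L) has integer coefficients. Expanding the determinant yields x^5 - 8x^4 + 21x^3 - 20x^2 + 5x. The coefficient of x^4 equals -trace(L) = -8, matching the sum of degrees. There is one zero in the spectrum, matching the 1 component.

x^5 - 8x^4 + 21x^3 - 20x^2 + 5x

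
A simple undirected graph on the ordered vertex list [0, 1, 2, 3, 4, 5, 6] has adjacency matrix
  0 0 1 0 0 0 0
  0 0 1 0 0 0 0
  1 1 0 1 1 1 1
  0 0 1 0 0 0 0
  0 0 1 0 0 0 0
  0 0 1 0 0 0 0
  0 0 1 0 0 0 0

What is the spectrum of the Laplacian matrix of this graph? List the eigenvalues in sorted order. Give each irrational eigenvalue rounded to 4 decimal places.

[0, 1, 1, 1, 1, 1, 7]

Reading degrees in the order [0, 1, 2, 3, 4, 5, 6] gives [1, 1, 6, 1, 1, 1, 1]; set D = diag(1, 1, 6, 1, 1, 1, 1) and form L = D - A. Since every row of L sums to 0, the all-ones vector is in the kernel and 0 is an eigenvalue. The single zero eigenvalue shows the graph is connected.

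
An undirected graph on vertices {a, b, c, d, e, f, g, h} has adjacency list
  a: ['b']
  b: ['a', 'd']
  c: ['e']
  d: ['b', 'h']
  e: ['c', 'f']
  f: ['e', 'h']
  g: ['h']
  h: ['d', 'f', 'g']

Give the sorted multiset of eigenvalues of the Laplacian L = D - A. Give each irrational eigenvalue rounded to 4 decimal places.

Each diagonal entry of L is the vertex degree and each off-diagonal entry is -1 where an edge is present, 0 otherwise; in the order [a, b, c, d, e, f, g, h] the diagonal is [1, 2, 1, 2, 2, 2, 1, 3]. The multiplicity of 0 as a Laplacian eigenvalue equals the number of connected components. By the matrix-tree theorem the graph has (1/8) * product of the nonzero eigenvalues = 1 spanning tree. The eigenvalues sum to 14, which equals trace(L) = 2|E|.

[0, 0.1981, 0.4915, 1.3204, 1.5550, 2.8258, 3.2470, 4.3623]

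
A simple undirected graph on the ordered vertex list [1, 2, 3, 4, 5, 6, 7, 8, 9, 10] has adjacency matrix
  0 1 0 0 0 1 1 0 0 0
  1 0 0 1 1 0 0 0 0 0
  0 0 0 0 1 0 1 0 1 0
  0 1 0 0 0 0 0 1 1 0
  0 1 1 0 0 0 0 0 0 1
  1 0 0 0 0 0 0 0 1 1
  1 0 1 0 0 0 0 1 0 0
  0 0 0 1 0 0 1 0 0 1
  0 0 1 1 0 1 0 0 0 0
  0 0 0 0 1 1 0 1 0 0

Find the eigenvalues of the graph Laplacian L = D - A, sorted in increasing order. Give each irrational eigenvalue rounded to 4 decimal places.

[0, 2, 2, 2, 2, 2, 5, 5, 5, 5]

With the vertex order [1, 2, 3, 4, 5, 6, 7, 8, 9, 10], the degrees are [3, 3, 3, 3, 3, 3, 3, 3, 3, 3], giving D = diag(3, 3, 3, 3, 3, 3, 3, 3, 3, 3) and L = D - A. Diagonalising L (or applying a numerical eigensolver to the 10x10 matrix) gives the spectrum above. The single zero eigenvalue shows the graph is connected. The largest eigenvalue, 5, is at most the vertex count 10. There is one zero in the spectrum, matching the 1 component.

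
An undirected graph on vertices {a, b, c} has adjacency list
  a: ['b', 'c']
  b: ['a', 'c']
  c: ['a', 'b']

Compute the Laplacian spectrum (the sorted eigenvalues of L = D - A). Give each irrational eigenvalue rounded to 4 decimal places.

[0, 3, 3]

Each diagonal entry of L is the vertex degree and each off-diagonal entry is -1 where an edge is present, 0 otherwise; in the order [a, b, c] the diagonal is [2, 2, 2]. Since every row of L sums to 0, the all-ones vector is in the kernel and 0 is an eigenvalue. The eigenvalues sum to 6, which equals trace(L) = 2|E|. By the matrix-tree theorem the graph has (1/3) * product of the nonzero eigenvalues = 3 spanning trees.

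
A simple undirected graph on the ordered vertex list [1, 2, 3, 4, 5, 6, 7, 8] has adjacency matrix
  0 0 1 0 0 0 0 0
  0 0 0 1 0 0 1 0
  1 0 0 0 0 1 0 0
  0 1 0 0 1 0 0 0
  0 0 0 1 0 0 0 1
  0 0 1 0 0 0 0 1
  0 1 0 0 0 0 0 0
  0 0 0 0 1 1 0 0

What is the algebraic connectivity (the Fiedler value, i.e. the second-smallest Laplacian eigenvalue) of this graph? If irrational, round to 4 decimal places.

0.1522

With the vertex order [1, 2, 3, 4, 5, 6, 7, 8], the degrees are [1, 2, 2, 2, 2, 2, 1, 2], giving D = diag(1, 2, 2, 2, 2, 2, 1, 2) and L = D - A. The sorted Laplacian eigenvalues are [0, 0.1522, 0.5858, 1.2346, 2, 2.7654, 3.4142, 3.8478]; the algebraic connectivity is the second entry, 0.1522. The eigenvalues sum to 14, which equals trace(L) = 2|E|. The largest eigenvalue, 3.8478, is at most the vertex count 8.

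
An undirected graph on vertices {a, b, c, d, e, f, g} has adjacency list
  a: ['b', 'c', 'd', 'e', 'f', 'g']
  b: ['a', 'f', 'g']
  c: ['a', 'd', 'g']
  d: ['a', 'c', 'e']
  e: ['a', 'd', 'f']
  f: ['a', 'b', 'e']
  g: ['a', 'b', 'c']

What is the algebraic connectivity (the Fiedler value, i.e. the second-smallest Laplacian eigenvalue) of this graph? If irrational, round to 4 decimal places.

With the vertex order [a, b, c, d, e, f, g], the degrees are [6, 3, 3, 3, 3, 3, 3], giving D = diag(6, 3, 3, 3, 3, 3, 3) and L = D - A. Computing the eigenvalues of L and sorting gives [0, 2, 2, 4, 4, 5, 7]. The Fiedler value lambda_2 = 2 is strictly positive, so the graph is connected.

2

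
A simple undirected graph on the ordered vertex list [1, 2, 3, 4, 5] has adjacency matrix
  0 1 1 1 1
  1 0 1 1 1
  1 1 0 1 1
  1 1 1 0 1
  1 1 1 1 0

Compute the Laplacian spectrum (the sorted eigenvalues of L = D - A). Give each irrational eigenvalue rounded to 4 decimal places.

[0, 5, 5, 5, 5]

Reading degrees in the order [1, 2, 3, 4, 5] gives [4, 4, 4, 4, 4]; set D = diag(4, 4, 4, 4, 4) and form L = D - A. L is symmetric positive semidefinite, so every eigenvalue is real and nonnegative. The single zero eigenvalue shows the graph is connected. The largest eigenvalue, 5, is at most the vertex count 5.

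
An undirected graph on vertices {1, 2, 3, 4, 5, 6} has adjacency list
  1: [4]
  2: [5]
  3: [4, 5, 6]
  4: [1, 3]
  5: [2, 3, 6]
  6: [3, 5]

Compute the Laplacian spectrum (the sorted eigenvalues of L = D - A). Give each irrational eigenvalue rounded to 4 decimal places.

[0, 0.4131, 1.1369, 2.3595, 3.6977, 4.3928]

With the vertex order [1, 2, 3, 4, 5, 6], the degrees are [1, 1, 3, 2, 3, 2], giving D = diag(1, 1, 3, 2, 3, 2) and L = D - A. Since every row of L sums to 0, the all-ones vector is in the kernel and 0 is an eigenvalue.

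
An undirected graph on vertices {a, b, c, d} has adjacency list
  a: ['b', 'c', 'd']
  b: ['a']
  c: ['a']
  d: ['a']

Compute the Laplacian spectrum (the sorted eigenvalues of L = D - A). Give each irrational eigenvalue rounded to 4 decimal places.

Reading degrees in the order [a, b, c, d] gives [3, 1, 1, 1]; set D = diag(3, 1, 1, 1) and form L = D - A. The multiplicity of 0 as a Laplacian eigenvalue equals the number of connected components.

[0, 1, 1, 4]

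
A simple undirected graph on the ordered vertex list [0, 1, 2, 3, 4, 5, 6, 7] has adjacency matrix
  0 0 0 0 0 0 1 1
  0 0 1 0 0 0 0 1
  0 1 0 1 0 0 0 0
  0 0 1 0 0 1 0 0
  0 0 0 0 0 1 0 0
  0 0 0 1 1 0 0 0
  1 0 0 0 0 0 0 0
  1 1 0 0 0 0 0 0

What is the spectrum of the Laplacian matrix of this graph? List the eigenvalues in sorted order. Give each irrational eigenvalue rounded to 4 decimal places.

[0, 0.1522, 0.5858, 1.2346, 2, 2.7654, 3.4142, 3.8478]

With the vertex order [0, 1, 2, 3, 4, 5, 6, 7], the degrees are [2, 2, 2, 2, 1, 2, 1, 2], giving D = diag(2, 2, 2, 2, 1, 2, 1, 2) and L = D - A. Since every row of L sums to 0, the all-ones vector is in the kernel and 0 is an eigenvalue. The largest eigenvalue, 3.8478, is at most the vertex count 8. By the matrix-tree theorem the graph has (1/8) * product of the nonzero eigenvalues = 1 spanning tree.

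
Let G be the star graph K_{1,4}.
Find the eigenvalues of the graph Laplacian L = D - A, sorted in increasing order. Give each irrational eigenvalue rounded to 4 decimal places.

[0, 1, 1, 1, 5]

The graph has 5 vertices and degree multiset [4, 1, 1, 1, 1]; D is the diagonal matrix of degrees and L = D - A. L is symmetric positive semidefinite, so every eigenvalue is real and nonnegative. The eigenvalues sum to 8, which equals trace(L) = 2|E|.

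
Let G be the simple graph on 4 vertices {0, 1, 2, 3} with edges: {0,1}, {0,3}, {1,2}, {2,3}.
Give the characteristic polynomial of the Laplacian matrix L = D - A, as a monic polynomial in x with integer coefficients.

x^4 - 8x^3 + 20x^2 - 16x

With the vertex order [0, 1, 2, 3], the degrees are [2, 2, 2, 2], giving D = diag(2, 2, 2, 2) and L = D - A. The eigenvalues of L are [0, 2, 2, 4]; the characteristic polynomial is the product of (x - lambda_i), which multiplies out to x^4 - 8x^3 + 20x^2 - 16x. Since p(0) = det(-L) = 0, x divides p(x). The largest eigenvalue, 4, is at most the vertex count 4. There is one zero in the spectrum, matching the 1 component.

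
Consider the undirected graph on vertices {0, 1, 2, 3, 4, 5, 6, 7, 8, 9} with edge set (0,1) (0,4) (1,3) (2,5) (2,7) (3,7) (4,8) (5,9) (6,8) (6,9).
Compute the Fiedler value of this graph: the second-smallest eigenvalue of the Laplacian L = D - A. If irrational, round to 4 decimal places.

With the vertex order [0, 1, 2, 3, 4, 5, 6, 7, 8, 9], the degrees are [2, 2, 2, 2, 2, 2, 2, 2, 2, 2], giving D = diag(2, 2, 2, 2, 2, 2, 2, 2, 2, 2) and L = D - A. The smallest Laplacian eigenvalue is always 0. The next one, lambda_2 = 0.3820, measures how hard the graph is to disconnect: larger values mean better connectivity.

0.3820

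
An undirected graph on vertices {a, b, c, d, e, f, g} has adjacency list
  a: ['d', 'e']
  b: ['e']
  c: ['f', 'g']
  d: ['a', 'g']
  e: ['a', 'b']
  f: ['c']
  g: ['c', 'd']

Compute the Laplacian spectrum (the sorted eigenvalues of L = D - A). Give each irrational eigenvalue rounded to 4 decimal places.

Each diagonal entry of L is the vertex degree and each off-diagonal entry is -1 where an edge is present, 0 otherwise; in the order [a, b, c, d, e, f, g] the diagonal is [2, 1, 2, 2, 2, 1, 2]. The multiplicity of 0 as a Laplacian eigenvalue equals the number of connected components. The single zero eigenvalue shows the graph is connected. The largest eigenvalue, 3.8019, is at most the vertex count 7.

[0, 0.1981, 0.7530, 1.5550, 2.4450, 3.2470, 3.8019]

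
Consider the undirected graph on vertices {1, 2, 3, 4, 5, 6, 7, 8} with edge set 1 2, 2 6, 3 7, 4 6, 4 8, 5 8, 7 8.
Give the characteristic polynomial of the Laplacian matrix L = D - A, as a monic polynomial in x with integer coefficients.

x^8 - 14x^7 + 77x^6 - 212x^5 + 308x^4 - 228x^3 + 76x^2 - 8x

Each diagonal entry of L is the vertex degree and each off-diagonal entry is -1 where an edge is present, 0 otherwise; in the order [1, 2, 3, 4, 5, 6, 7, 8] the diagonal is [1, 2, 1, 2, 1, 2, 2, 3]. L has integer entries, so p(x) = det(xI - L) has integer coefficients. Expanding the determinant yields x^8 - 14x^7 + 77x^6 - 212x^5 + 308x^4 - 228x^3 + 76x^2 - 8x. The constant term is 0 because L is singular (the all-ones vector lies in its kernel).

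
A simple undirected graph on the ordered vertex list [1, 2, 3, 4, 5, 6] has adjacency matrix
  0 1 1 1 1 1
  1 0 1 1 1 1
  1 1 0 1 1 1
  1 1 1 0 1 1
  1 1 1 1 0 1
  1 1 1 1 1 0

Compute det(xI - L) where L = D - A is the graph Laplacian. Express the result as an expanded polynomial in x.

Each diagonal entry of L is the vertex degree and each off-diagonal entry is -1 where an edge is present, 0 otherwise; in the order [1, 2, 3, 4, 5, 6] the diagonal is [5, 5, 5, 5, 5, 5]. The eigenvalues of L are [0, 6, 6, 6, 6, 6]; the characteristic polynomial is the product of (x - lambda_i), which multiplies out to x^6 - 30x^5 + 360x^4 - 2160x^3 + 6480x^2 - 7776x. The constant term is 0 because L is singular (the all-ones vector lies in its kernel). The eigenvalues sum to 30, which equals trace(L) = 2|E|.

x^6 - 30x^5 + 360x^4 - 2160x^3 + 6480x^2 - 7776x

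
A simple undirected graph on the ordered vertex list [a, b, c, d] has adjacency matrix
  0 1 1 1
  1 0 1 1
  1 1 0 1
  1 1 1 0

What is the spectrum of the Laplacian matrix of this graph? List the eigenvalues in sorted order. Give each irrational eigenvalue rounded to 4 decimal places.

[0, 4, 4, 4]

Each diagonal entry of L is the vertex degree and each off-diagonal entry is -1 where an edge is present, 0 otherwise; in the order [a, b, c, d] the diagonal is [3, 3, 3, 3]. L is symmetric positive semidefinite, so every eigenvalue is real and nonnegative. The single zero eigenvalue shows the graph is connected. The eigenvalues sum to 12, which equals trace(L) = 2|E|.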